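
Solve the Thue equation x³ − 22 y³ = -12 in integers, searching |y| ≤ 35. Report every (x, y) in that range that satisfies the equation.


The equation is x³ - 22y³ = -12. For fixed y, x³ = 22·y³ − 12, so a solution requires the RHS to be a perfect cube.
Strategy: iterate y from -35 to 35, compute RHS = 22·y³ − 12, and check whether it is a (positive or negative) perfect cube.
Check small values of y:
  y = 0: RHS = -12 is not a perfect cube.
  y = 1: RHS = 10 is not a perfect cube.
  y = -1: RHS = -34 is not a perfect cube.
  y = 2: RHS = 164 is not a perfect cube.
  y = -2: RHS = -188 is not a perfect cube.
  y = 3: RHS = 582 is not a perfect cube.
  y = -3: RHS = -606 is not a perfect cube.
Continuing the search up to |y| = 35 finds no solutions either.
No (x, y) in the scanned range satisfies the equation.

No integer solutions with |y| ≤ 35.


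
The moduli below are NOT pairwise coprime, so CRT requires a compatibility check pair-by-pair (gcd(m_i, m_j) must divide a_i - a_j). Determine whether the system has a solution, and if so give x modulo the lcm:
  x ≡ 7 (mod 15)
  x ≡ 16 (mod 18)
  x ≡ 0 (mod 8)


Moduli 15, 18, 8 are not pairwise coprime, so CRT works modulo lcm(m_i) when all pairwise compatibility conditions hold.
Pairwise compatibility: gcd(m_i, m_j) must divide a_i - a_j for every pair.
Merge one congruence at a time:
  Start: x ≡ 7 (mod 15).
  Combine with x ≡ 16 (mod 18): gcd(15, 18) = 3; 16 - 7 = 9, which IS divisible by 3, so compatible.
    Write x = 7 + 15·t and substitute into x ≡ 16 (mod 18): 15·t ≡ 16 − 7 = 9 (mod 18).
    Divide the congruence (and modulus) by g = 3: 5·t ≡ 3 (mod 6).
    The inverse of 5 mod 6 is 5 (since 5·5 = 25 = 4·6 + 1), so t ≡ 5·3 = 15 ≡ 3 (mod 6).
    Then x = 7 + 15·3 = 52, valid modulo lcm(15, 18) = 90: x ≡ 52 (mod 90).
  Combine with x ≡ 0 (mod 8): gcd(90, 8) = 2; 0 - 52 = -52, which IS divisible by 2, so compatible.
    Write x = 52 + 90·t and substitute into x ≡ 0 (mod 8): 90·t ≡ 0 − 52 = -52 (mod 8).
    Divide the congruence (and modulus) by g = 2: 45·t ≡ -26 (mod 4).
    Reduce coefficients mod 4: 1·t ≡ 2 (mod 4).
    So t ≡ 2 (mod 4).
    Then x = 52 + 90·2 = 232, valid modulo lcm(90, 8) = 360: x ≡ 232 (mod 360).
Verify: 232 mod 15 = 7, 232 mod 18 = 16, 232 mod 8 = 0.

x ≡ 232 (mod 360).


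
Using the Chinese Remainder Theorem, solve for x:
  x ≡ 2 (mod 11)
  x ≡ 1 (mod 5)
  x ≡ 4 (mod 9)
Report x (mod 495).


Moduli 11, 5, 9 are pairwise coprime; by CRT there is a unique solution modulo M = 11 · 5 · 9 = 495.
Solve pairwise, accumulating the modulus:
  Start with x ≡ 2 (mod 11).
  Combine with x ≡ 1 (mod 5): since gcd(11, 5) = 1, we get a unique residue mod 55.
    Write x = 2 + 11·t and substitute into x ≡ 1 (mod 5): 11·t ≡ 1 − 2 = -1 (mod 5).
    Reduce coefficients mod 5: 1·t ≡ 4 (mod 5).
    So t ≡ 4 (mod 5).
    Then x = 2 + 11·4 = 46, valid modulo lcm(11, 5) = 55: x ≡ 46 (mod 55).
  Combine with x ≡ 4 (mod 9): since gcd(55, 9) = 1, we get a unique residue mod 495.
    Write x = 46 + 55·t and substitute into x ≡ 4 (mod 9): 55·t ≡ 4 − 46 = -42 (mod 9).
    Reduce coefficients mod 9: 1·t ≡ 3 (mod 9).
    So t ≡ 3 (mod 9).
    Then x = 46 + 55·3 = 211, valid modulo lcm(55, 9) = 495: x ≡ 211 (mod 495).
Verify: 211 mod 11 = 2 ✓, 211 mod 5 = 1 ✓, 211 mod 9 = 4 ✓.

x ≡ 211 (mod 495).


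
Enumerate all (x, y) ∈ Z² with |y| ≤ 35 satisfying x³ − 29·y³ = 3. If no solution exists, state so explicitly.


The equation is x³ - 29y³ = 3. For fixed y, x³ = 29·y³ + 3, so a solution requires the RHS to be a perfect cube.
Strategy: iterate y from -35 to 35, compute RHS = 29·y³ + 3, and check whether it is a (positive or negative) perfect cube.
Check small values of y:
  y = 0: RHS = 3 is not a perfect cube.
  y = 1: RHS = 32 is not a perfect cube.
  y = -1: RHS = -26 is not a perfect cube.
  y = 2: RHS = 235 is not a perfect cube.
  y = -2: RHS = -229 is not a perfect cube.
  y = 3: RHS = 786 is not a perfect cube.
  y = -3: RHS = -780 is not a perfect cube.
Continuing the search up to |y| = 35 finds no solutions either.
No (x, y) in the scanned range satisfies the equation.

No integer solutions with |y| ≤ 35.


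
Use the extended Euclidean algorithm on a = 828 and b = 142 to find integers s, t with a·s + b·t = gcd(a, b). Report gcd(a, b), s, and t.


Euclidean algorithm on (828, 142) — divide until remainder is 0:
  828 = 5 · 142 + 118
  142 = 1 · 118 + 24
  118 = 4 · 24 + 22
  24 = 1 · 22 + 2
  22 = 11 · 2 + 0
gcd(828, 142) = 2.
Track Bezout coefficients alongside the remainders: start with r₀ = 828 = a·1 + b·0 (s = 1, t = 0) and r₁ = 142 = a·0 + b·1 (s = 0, t = 1); each new remainder r_{k+1} = r_{k-1} − q_k·r_k inherits s_{k+1} = s_{k-1} − q_k·s_k, t_{k+1} = t_{k-1} − q_k·t_k, so r_k = a·s_k + b·t_k at every step:
  q = 5: r = 118, s = 1 − 5·0 = 1, t = 0 − 5·1 = -5  (check: 828·1 + 142·(-5) = 118)
  q = 1: r = 24, s = 0 − 1·1 = -1, t = 1 − 1·(-5) = 6  (check: 828·(-1) + 142·6 = 24)
  q = 4: r = 22, s = 1 − 4·(-1) = 5, t = -5 − 4·6 = -29  (check: 828·5 + 142·(-29) = 22)
  q = 1: r = 2, s = -1 − 1·5 = -6, t = 6 − 1·(-29) = 35  (check: 828·(-6) + 142·35 = 2)
The row with r = 2 (the gcd) gives the Bezout coefficients s = -6, t = 35.
Result: 828 · (-6) + 142 · (35) = 2.

gcd(828, 142) = 2; s = -6, t = 35 (check: 828·(-6) + 142·35 = 2).


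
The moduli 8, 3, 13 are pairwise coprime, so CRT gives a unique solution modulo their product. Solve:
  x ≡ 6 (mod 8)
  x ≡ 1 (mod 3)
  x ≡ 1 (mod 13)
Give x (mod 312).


Moduli 8, 3, 13 are pairwise coprime; by CRT there is a unique solution modulo M = 8 · 3 · 13 = 312.
Solve pairwise, accumulating the modulus:
  Start with x ≡ 6 (mod 8).
  Combine with x ≡ 1 (mod 3): since gcd(8, 3) = 1, we get a unique residue mod 24.
    Write x = 6 + 8·t and substitute into x ≡ 1 (mod 3): 8·t ≡ 1 − 6 = -5 (mod 3).
    Reduce coefficients mod 3: 2·t ≡ 1 (mod 3).
    The inverse of 2 mod 3 is 2 (since 2·2 = 4 = 1·3 + 1), so t ≡ 2·1 = 2 ≡ 2 (mod 3).
    Then x = 6 + 8·2 = 22, valid modulo lcm(8, 3) = 24: x ≡ 22 (mod 24).
  Combine with x ≡ 1 (mod 13): since gcd(24, 13) = 1, we get a unique residue mod 312.
    Write x = 22 + 24·t and substitute into x ≡ 1 (mod 13): 24·t ≡ 1 − 22 = -21 (mod 13).
    Reduce coefficients mod 13: 11·t ≡ 5 (mod 13).
    The inverse of 11 mod 13 is 6 (since 11·6 = 66 = 5·13 + 1), so t ≡ 6·5 = 30 ≡ 4 (mod 13).
    Then x = 22 + 24·4 = 118, valid modulo lcm(24, 13) = 312: x ≡ 118 (mod 312).
Verify: 118 mod 8 = 6 ✓, 118 mod 3 = 1 ✓, 118 mod 13 = 1 ✓.

x ≡ 118 (mod 312).


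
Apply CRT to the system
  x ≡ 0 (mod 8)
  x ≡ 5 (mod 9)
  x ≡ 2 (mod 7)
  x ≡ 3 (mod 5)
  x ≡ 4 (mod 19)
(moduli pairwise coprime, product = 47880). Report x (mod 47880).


Product of moduli M = 8 · 9 · 7 · 5 · 19 = 47880.
Merge one congruence at a time:
  Start: x ≡ 0 (mod 8).
  Combine with x ≡ 5 (mod 9); new modulus lcm = 72.
    Write x = 0 + 8·t and substitute into x ≡ 5 (mod 9): 8·t ≡ 5 − 0 = 5 (mod 9).
    The inverse of 8 mod 9 is 8 (since 8·8 = 64 = 7·9 + 1), so t ≡ 8·5 = 40 ≡ 4 (mod 9).
    Then x = 0 + 8·4 = 32, valid modulo lcm(8, 9) = 72: x ≡ 32 (mod 72).
  Combine with x ≡ 2 (mod 7); new modulus lcm = 504.
    Write x = 32 + 72·t and substitute into x ≡ 2 (mod 7): 72·t ≡ 2 − 32 = -30 (mod 7).
    Reduce coefficients mod 7: 2·t ≡ 5 (mod 7).
    The inverse of 2 mod 7 is 4 (since 2·4 = 8 = 1·7 + 1), so t ≡ 4·5 = 20 ≡ 6 (mod 7).
    Then x = 32 + 72·6 = 464, valid modulo lcm(72, 7) = 504: x ≡ 464 (mod 504).
  Combine with x ≡ 3 (mod 5); new modulus lcm = 2520.
    Write x = 464 + 504·t and substitute into x ≡ 3 (mod 5): 504·t ≡ 3 − 464 = -461 (mod 5).
    Reduce coefficients mod 5: 4·t ≡ 4 (mod 5).
    The inverse of 4 mod 5 is 4 (since 4·4 = 16 = 3·5 + 1), so t ≡ 4·4 = 16 ≡ 1 (mod 5).
    Then x = 464 + 504·1 = 968, valid modulo lcm(504, 5) = 2520: x ≡ 968 (mod 2520).
  Combine with x ≡ 4 (mod 19); new modulus lcm = 47880.
    Write x = 968 + 2520·t and substitute into x ≡ 4 (mod 19): 2520·t ≡ 4 − 968 = -964 (mod 19).
    Reduce coefficients mod 19: 12·t ≡ 5 (mod 19).
    The inverse of 12 mod 19 is 8 (since 12·8 = 96 = 5·19 + 1), so t ≡ 8·5 = 40 ≡ 2 (mod 19).
    Then x = 968 + 2520·2 = 6008, valid modulo lcm(2520, 19) = 47880: x ≡ 6008 (mod 47880).
Verify against each original: 6008 mod 8 = 0, 6008 mod 9 = 5, 6008 mod 7 = 2, 6008 mod 5 = 3, 6008 mod 19 = 4.

x ≡ 6008 (mod 47880).


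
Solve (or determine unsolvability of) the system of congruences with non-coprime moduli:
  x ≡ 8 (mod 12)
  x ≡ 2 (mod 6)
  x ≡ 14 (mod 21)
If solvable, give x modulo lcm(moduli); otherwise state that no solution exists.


Moduli 12, 6, 21 are not pairwise coprime, so CRT works modulo lcm(m_i) when all pairwise compatibility conditions hold.
Pairwise compatibility: gcd(m_i, m_j) must divide a_i - a_j for every pair.
Merge one congruence at a time:
  Start: x ≡ 8 (mod 12).
  Combine with x ≡ 2 (mod 6): gcd(12, 6) = 6; 2 - 8 = -6, which IS divisible by 6, so compatible.
    Write x = 8 + 12·t and substitute into x ≡ 2 (mod 6): 12·t ≡ 2 − 8 = -6 (mod 6).
    Divide the congruence (and modulus) by g = 6: 2·t ≡ -1 (mod 1).
    Modulo 1 every t works; take t = 0.
    Then x = 8 + 12·0 = 8, valid modulo lcm(12, 6) = 12: x ≡ 8 (mod 12).
  Combine with x ≡ 14 (mod 21): gcd(12, 21) = 3; 14 - 8 = 6, which IS divisible by 3, so compatible.
    Write x = 8 + 12·t and substitute into x ≡ 14 (mod 21): 12·t ≡ 14 − 8 = 6 (mod 21).
    Divide the congruence (and modulus) by g = 3: 4·t ≡ 2 (mod 7).
    The inverse of 4 mod 7 is 2 (since 4·2 = 8 = 1·7 + 1), so t ≡ 2·2 = 4 ≡ 4 (mod 7).
    Then x = 8 + 12·4 = 56, valid modulo lcm(12, 21) = 84: x ≡ 56 (mod 84).
Verify: 56 mod 12 = 8, 56 mod 6 = 2, 56 mod 21 = 14.

x ≡ 56 (mod 84).


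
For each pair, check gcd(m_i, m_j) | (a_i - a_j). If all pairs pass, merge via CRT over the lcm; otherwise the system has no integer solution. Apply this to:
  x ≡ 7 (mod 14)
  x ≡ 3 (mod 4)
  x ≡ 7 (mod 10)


Moduli 14, 4, 10 are not pairwise coprime, so CRT works modulo lcm(m_i) when all pairwise compatibility conditions hold.
Pairwise compatibility: gcd(m_i, m_j) must divide a_i - a_j for every pair.
Merge one congruence at a time:
  Start: x ≡ 7 (mod 14).
  Combine with x ≡ 3 (mod 4): gcd(14, 4) = 2; 3 - 7 = -4, which IS divisible by 2, so compatible.
    Write x = 7 + 14·t and substitute into x ≡ 3 (mod 4): 14·t ≡ 3 − 7 = -4 (mod 4).
    Divide the congruence (and modulus) by g = 2: 7·t ≡ -2 (mod 2).
    Reduce coefficients mod 2: 1·t ≡ 0 (mod 2).
    So t ≡ 0 (mod 2).
    Then x = 7 + 14·0 = 7, valid modulo lcm(14, 4) = 28: x ≡ 7 (mod 28).
  Combine with x ≡ 7 (mod 10): gcd(28, 10) = 2; 7 - 7 = 0, which IS divisible by 2, so compatible.
    Write x = 7 + 28·t and substitute into x ≡ 7 (mod 10): 28·t ≡ 7 − 7 = 0 (mod 10).
    Divide the congruence (and modulus) by g = 2: 14·t ≡ 0 (mod 5).
    Reduce coefficients mod 5: 4·t ≡ 0 (mod 5).
    The inverse of 4 mod 5 is 4 (since 4·4 = 16 = 3·5 + 1), so t ≡ 4·0 = 0 ≡ 0 (mod 5).
    Then x = 7 + 28·0 = 7, valid modulo lcm(28, 10) = 140: x ≡ 7 (mod 140).
Verify: 7 mod 14 = 7, 7 mod 4 = 3, 7 mod 10 = 7.

x ≡ 7 (mod 140).


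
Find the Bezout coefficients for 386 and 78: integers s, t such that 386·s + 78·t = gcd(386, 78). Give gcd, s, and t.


Euclidean algorithm on (386, 78) — divide until remainder is 0:
  386 = 4 · 78 + 74
  78 = 1 · 74 + 4
  74 = 18 · 4 + 2
  4 = 2 · 2 + 0
gcd(386, 78) = 2.
Track Bezout coefficients alongside the remainders: start with r₀ = 386 = a·1 + b·0 (s = 1, t = 0) and r₁ = 78 = a·0 + b·1 (s = 0, t = 1); each new remainder r_{k+1} = r_{k-1} − q_k·r_k inherits s_{k+1} = s_{k-1} − q_k·s_k, t_{k+1} = t_{k-1} − q_k·t_k, so r_k = a·s_k + b·t_k at every step:
  q = 4: r = 74, s = 1 − 4·0 = 1, t = 0 − 4·1 = -4  (check: 386·1 + 78·(-4) = 74)
  q = 1: r = 4, s = 0 − 1·1 = -1, t = 1 − 1·(-4) = 5  (check: 386·(-1) + 78·5 = 4)
  q = 18: r = 2, s = 1 − 18·(-1) = 19, t = -4 − 18·5 = -94  (check: 386·19 + 78·(-94) = 2)
The row with r = 2 (the gcd) gives the Bezout coefficients s = 19, t = -94.
Result: 386 · (19) + 78 · (-94) = 2.

gcd(386, 78) = 2; s = 19, t = -94 (check: 386·19 + 78·(-94) = 2).


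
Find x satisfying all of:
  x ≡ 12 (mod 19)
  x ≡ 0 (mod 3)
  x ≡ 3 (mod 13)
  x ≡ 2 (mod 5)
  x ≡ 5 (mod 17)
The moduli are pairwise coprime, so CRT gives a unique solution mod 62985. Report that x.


Product of moduli M = 19 · 3 · 13 · 5 · 17 = 62985.
Merge one congruence at a time:
  Start: x ≡ 12 (mod 19).
  Combine with x ≡ 0 (mod 3); new modulus lcm = 57.
    Write x = 12 + 19·t and substitute into x ≡ 0 (mod 3): 19·t ≡ 0 − 12 = -12 (mod 3).
    Reduce coefficients mod 3: 1·t ≡ 0 (mod 3).
    So t ≡ 0 (mod 3).
    Then x = 12 + 19·0 = 12, valid modulo lcm(19, 3) = 57: x ≡ 12 (mod 57).
  Combine with x ≡ 3 (mod 13); new modulus lcm = 741.
    Write x = 12 + 57·t and substitute into x ≡ 3 (mod 13): 57·t ≡ 3 − 12 = -9 (mod 13).
    Reduce coefficients mod 13: 5·t ≡ 4 (mod 13).
    The inverse of 5 mod 13 is 8 (since 5·8 = 40 = 3·13 + 1), so t ≡ 8·4 = 32 ≡ 6 (mod 13).
    Then x = 12 + 57·6 = 354, valid modulo lcm(57, 13) = 741: x ≡ 354 (mod 741).
  Combine with x ≡ 2 (mod 5); new modulus lcm = 3705.
    Write x = 354 + 741·t and substitute into x ≡ 2 (mod 5): 741·t ≡ 2 − 354 = -352 (mod 5).
    Reduce coefficients mod 5: 1·t ≡ 3 (mod 5).
    So t ≡ 3 (mod 5).
    Then x = 354 + 741·3 = 2577, valid modulo lcm(741, 5) = 3705: x ≡ 2577 (mod 3705).
  Combine with x ≡ 5 (mod 17); new modulus lcm = 62985.
    Write x = 2577 + 3705·t and substitute into x ≡ 5 (mod 17): 3705·t ≡ 5 − 2577 = -2572 (mod 17).
    Reduce coefficients mod 17: 16·t ≡ 12 (mod 17).
    The inverse of 16 mod 17 is 16 (since 16·16 = 256 = 15·17 + 1), so t ≡ 16·12 = 192 ≡ 5 (mod 17).
    Then x = 2577 + 3705·5 = 21102, valid modulo lcm(3705, 17) = 62985: x ≡ 21102 (mod 62985).
Verify against each original: 21102 mod 19 = 12, 21102 mod 3 = 0, 21102 mod 13 = 3, 21102 mod 5 = 2, 21102 mod 17 = 5.

x ≡ 21102 (mod 62985).


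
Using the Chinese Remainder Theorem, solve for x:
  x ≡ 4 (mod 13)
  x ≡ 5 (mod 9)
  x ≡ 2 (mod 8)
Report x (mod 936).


Moduli 13, 9, 8 are pairwise coprime; by CRT there is a unique solution modulo M = 13 · 9 · 8 = 936.
Solve pairwise, accumulating the modulus:
  Start with x ≡ 4 (mod 13).
  Combine with x ≡ 5 (mod 9): since gcd(13, 9) = 1, we get a unique residue mod 117.
    Write x = 4 + 13·t and substitute into x ≡ 5 (mod 9): 13·t ≡ 5 − 4 = 1 (mod 9).
    Reduce coefficients mod 9: 4·t ≡ 1 (mod 9).
    The inverse of 4 mod 9 is 7 (since 4·7 = 28 = 3·9 + 1), so t ≡ 7·1 = 7 ≡ 7 (mod 9).
    Then x = 4 + 13·7 = 95, valid modulo lcm(13, 9) = 117: x ≡ 95 (mod 117).
  Combine with x ≡ 2 (mod 8): since gcd(117, 8) = 1, we get a unique residue mod 936.
    Write x = 95 + 117·t and substitute into x ≡ 2 (mod 8): 117·t ≡ 2 − 95 = -93 (mod 8).
    Reduce coefficients mod 8: 5·t ≡ 3 (mod 8).
    The inverse of 5 mod 8 is 5 (since 5·5 = 25 = 3·8 + 1), so t ≡ 5·3 = 15 ≡ 7 (mod 8).
    Then x = 95 + 117·7 = 914, valid modulo lcm(117, 8) = 936: x ≡ 914 (mod 936).
Verify: 914 mod 13 = 4 ✓, 914 mod 9 = 5 ✓, 914 mod 8 = 2 ✓.

x ≡ 914 (mod 936).


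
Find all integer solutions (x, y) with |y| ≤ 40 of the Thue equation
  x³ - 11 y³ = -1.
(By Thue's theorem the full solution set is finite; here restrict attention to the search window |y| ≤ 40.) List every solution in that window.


The equation is x³ - 11y³ = -1. For fixed y, x³ = 11·y³ − 1, so a solution requires the RHS to be a perfect cube.
Strategy: iterate y from -40 to 40, compute RHS = 11·y³ − 1, and check whether it is a (positive or negative) perfect cube.
Check small values of y:
  y = 0: RHS = -1 = (-1)³ ⇒ x = -1 works.
  y = 1: RHS = 10 is not a perfect cube.
  y = -1: RHS = -12 is not a perfect cube.
  y = 2: RHS = 87 is not a perfect cube.
  y = -2: RHS = -89 is not a perfect cube.
  y = 3: RHS = 296 is not a perfect cube.
  y = -3: RHS = -298 is not a perfect cube.
Continuing the search up to |y| = 40 finds no further solutions beyond those listed.
Collected solutions: (-1, 0).

Solutions (with |y| ≤ 40): (-1, 0).


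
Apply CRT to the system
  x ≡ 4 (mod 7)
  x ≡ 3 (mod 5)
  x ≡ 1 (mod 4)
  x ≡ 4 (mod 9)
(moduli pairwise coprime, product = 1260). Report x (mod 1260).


Product of moduli M = 7 · 5 · 4 · 9 = 1260.
Merge one congruence at a time:
  Start: x ≡ 4 (mod 7).
  Combine with x ≡ 3 (mod 5); new modulus lcm = 35.
    Write x = 4 + 7·t and substitute into x ≡ 3 (mod 5): 7·t ≡ 3 − 4 = -1 (mod 5).
    Reduce coefficients mod 5: 2·t ≡ 4 (mod 5).
    The inverse of 2 mod 5 is 3 (since 2·3 = 6 = 1·5 + 1), so t ≡ 3·4 = 12 ≡ 2 (mod 5).
    Then x = 4 + 7·2 = 18, valid modulo lcm(7, 5) = 35: x ≡ 18 (mod 35).
  Combine with x ≡ 1 (mod 4); new modulus lcm = 140.
    Write x = 18 + 35·t and substitute into x ≡ 1 (mod 4): 35·t ≡ 1 − 18 = -17 (mod 4).
    Reduce coefficients mod 4: 3·t ≡ 3 (mod 4).
    The inverse of 3 mod 4 is 3 (since 3·3 = 9 = 2·4 + 1), so t ≡ 3·3 = 9 ≡ 1 (mod 4).
    Then x = 18 + 35·1 = 53, valid modulo lcm(35, 4) = 140: x ≡ 53 (mod 140).
  Combine with x ≡ 4 (mod 9); new modulus lcm = 1260.
    Write x = 53 + 140·t and substitute into x ≡ 4 (mod 9): 140·t ≡ 4 − 53 = -49 (mod 9).
    Reduce coefficients mod 9: 5·t ≡ 5 (mod 9).
    The inverse of 5 mod 9 is 2 (since 5·2 = 10 = 1·9 + 1), so t ≡ 2·5 = 10 ≡ 1 (mod 9).
    Then x = 53 + 140·1 = 193, valid modulo lcm(140, 9) = 1260: x ≡ 193 (mod 1260).
Verify against each original: 193 mod 7 = 4, 193 mod 5 = 3, 193 mod 4 = 1, 193 mod 9 = 4.

x ≡ 193 (mod 1260).


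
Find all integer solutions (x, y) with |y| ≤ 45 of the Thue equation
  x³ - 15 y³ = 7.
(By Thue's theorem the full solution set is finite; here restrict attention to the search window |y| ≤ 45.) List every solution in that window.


The equation is x³ - 15y³ = 7. For fixed y, x³ = 15·y³ + 7, so a solution requires the RHS to be a perfect cube.
Strategy: iterate y from -45 to 45, compute RHS = 15·y³ + 7, and check whether it is a (positive or negative) perfect cube.
Check small values of y:
  y = 0: RHS = 7 is not a perfect cube.
  y = 1: RHS = 22 is not a perfect cube.
  y = -1: RHS = -8 = (-2)³ ⇒ x = -2 works.
  y = 2: RHS = 127 is not a perfect cube.
  y = -2: RHS = -113 is not a perfect cube.
  y = 3: RHS = 412 is not a perfect cube.
  y = -3: RHS = -398 is not a perfect cube.
Continuing the search up to |y| = 45 finds no further solutions beyond those listed.
Collected solutions: (-2, -1).

Solutions (with |y| ≤ 45): (-2, -1).


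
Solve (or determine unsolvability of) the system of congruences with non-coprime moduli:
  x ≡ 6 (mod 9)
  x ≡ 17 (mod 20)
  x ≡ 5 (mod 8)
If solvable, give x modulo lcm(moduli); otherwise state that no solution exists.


Moduli 9, 20, 8 are not pairwise coprime, so CRT works modulo lcm(m_i) when all pairwise compatibility conditions hold.
Pairwise compatibility: gcd(m_i, m_j) must divide a_i - a_j for every pair.
Merge one congruence at a time:
  Start: x ≡ 6 (mod 9).
  Combine with x ≡ 17 (mod 20): gcd(9, 20) = 1; 17 - 6 = 11, which IS divisible by 1, so compatible.
    Write x = 6 + 9·t and substitute into x ≡ 17 (mod 20): 9·t ≡ 17 − 6 = 11 (mod 20).
    The inverse of 9 mod 20 is 9 (since 9·9 = 81 = 4·20 + 1), so t ≡ 9·11 = 99 ≡ 19 (mod 20).
    Then x = 6 + 9·19 = 177, valid modulo lcm(9, 20) = 180: x ≡ 177 (mod 180).
  Combine with x ≡ 5 (mod 8): gcd(180, 8) = 4; 5 - 177 = -172, which IS divisible by 4, so compatible.
    Write x = 177 + 180·t and substitute into x ≡ 5 (mod 8): 180·t ≡ 5 − 177 = -172 (mod 8).
    Divide the congruence (and modulus) by g = 4: 45·t ≡ -43 (mod 2).
    Reduce coefficients mod 2: 1·t ≡ 1 (mod 2).
    So t ≡ 1 (mod 2).
    Then x = 177 + 180·1 = 357, valid modulo lcm(180, 8) = 360: x ≡ 357 (mod 360).
Verify: 357 mod 9 = 6, 357 mod 20 = 17, 357 mod 8 = 5.

x ≡ 357 (mod 360).


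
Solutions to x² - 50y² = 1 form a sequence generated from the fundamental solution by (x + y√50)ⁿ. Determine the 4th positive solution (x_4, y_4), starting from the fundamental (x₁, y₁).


Step 1: Find the fundamental solution (x₁, y₁) of x² - 50y² = 1.
  Expand √50 as a continued fraction. a₀ = ⌊√50⌋ = 7; iterate m_{k+1} = d_k·a_k − m_k, d_{k+1} = (50 − m_{k+1}²)/d_k, a_{k+1} = ⌊(a₀ + m_{k+1})/d_{k+1}⌋ (starting m₀ = 0, d₀ = 1), with convergents p_k = a_k·p_{k-1} + p_{k-2}, q_k = a_k·q_{k-1} + q_{k-2} (p₋₁ = 1, q₋₁ = 0):
  k = 0: a₀ = 7; p₀/q₀ = 7/1; p₀² − 50·q₀² = 49 − 50 = -1.
  k = 1: m = 7, d = 1, a = ⌊(7 + 7)/1⌋ = 14; p/q = (14·7 + 1)/(14·1 + 0) = 99/14; p² − 50·q² = 9801 − 9800 = 1.
  The first convergent with p² − 50·q² = 1 gives the fundamental solution (x₁, y₁) = (99, 14).
Step 2: Apply the recurrence (x_{n+1}, y_{n+1}) = (x₁x_n + 50y₁y_n, x₁y_n + y₁x_n) repeatedly.
  From (x_1, y_1) = (99, 14): x_2 = 99·99 + 50·14·14 = 19601; y_2 = 99·14 + 14·99 = 2772.
  From (x_2, y_2) = (19601, 2772): x_3 = 99·19601 + 50·14·2772 = 3880899; y_3 = 99·2772 + 14·19601 = 548842.
  From (x_3, y_3) = (3880899, 548842): x_4 = 99·3880899 + 50·14·548842 = 768398401; y_4 = 99·548842 + 14·3880899 = 108667944.
Step 3: Verify x_4² - 50·y_4² = 590436102659356801 - 590436102659356800 = 1 (should be 1). ✓

(x_1, y_1) = (99, 14); (x_4, y_4) = (768398401, 108667944).


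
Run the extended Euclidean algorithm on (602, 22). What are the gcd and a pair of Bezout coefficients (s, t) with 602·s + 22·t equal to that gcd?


Euclidean algorithm on (602, 22) — divide until remainder is 0:
  602 = 27 · 22 + 8
  22 = 2 · 8 + 6
  8 = 1 · 6 + 2
  6 = 3 · 2 + 0
gcd(602, 22) = 2.
Track Bezout coefficients alongside the remainders: start with r₀ = 602 = a·1 + b·0 (s = 1, t = 0) and r₁ = 22 = a·0 + b·1 (s = 0, t = 1); each new remainder r_{k+1} = r_{k-1} − q_k·r_k inherits s_{k+1} = s_{k-1} − q_k·s_k, t_{k+1} = t_{k-1} − q_k·t_k, so r_k = a·s_k + b·t_k at every step:
  q = 27: r = 8, s = 1 − 27·0 = 1, t = 0 − 27·1 = -27  (check: 602·1 + 22·(-27) = 8)
  q = 2: r = 6, s = 0 − 2·1 = -2, t = 1 − 2·(-27) = 55  (check: 602·(-2) + 22·55 = 6)
  q = 1: r = 2, s = 1 − 1·(-2) = 3, t = -27 − 1·55 = -82  (check: 602·3 + 22·(-82) = 2)
The row with r = 2 (the gcd) gives the Bezout coefficients s = 3, t = -82.
Result: 602 · (3) + 22 · (-82) = 2.

gcd(602, 22) = 2; s = 3, t = -82 (check: 602·3 + 22·(-82) = 2).


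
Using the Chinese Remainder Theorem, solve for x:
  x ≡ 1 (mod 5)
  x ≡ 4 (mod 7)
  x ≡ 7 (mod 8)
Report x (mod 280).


Moduli 5, 7, 8 are pairwise coprime; by CRT there is a unique solution modulo M = 5 · 7 · 8 = 280.
Solve pairwise, accumulating the modulus:
  Start with x ≡ 1 (mod 5).
  Combine with x ≡ 4 (mod 7): since gcd(5, 7) = 1, we get a unique residue mod 35.
    Write x = 1 + 5·t and substitute into x ≡ 4 (mod 7): 5·t ≡ 4 − 1 = 3 (mod 7).
    The inverse of 5 mod 7 is 3 (since 5·3 = 15 = 2·7 + 1), so t ≡ 3·3 = 9 ≡ 2 (mod 7).
    Then x = 1 + 5·2 = 11, valid modulo lcm(5, 7) = 35: x ≡ 11 (mod 35).
  Combine with x ≡ 7 (mod 8): since gcd(35, 8) = 1, we get a unique residue mod 280.
    Write x = 11 + 35·t and substitute into x ≡ 7 (mod 8): 35·t ≡ 7 − 11 = -4 (mod 8).
    Reduce coefficients mod 8: 3·t ≡ 4 (mod 8).
    The inverse of 3 mod 8 is 3 (since 3·3 = 9 = 1·8 + 1), so t ≡ 3·4 = 12 ≡ 4 (mod 8).
    Then x = 11 + 35·4 = 151, valid modulo lcm(35, 8) = 280: x ≡ 151 (mod 280).
Verify: 151 mod 5 = 1 ✓, 151 mod 7 = 4 ✓, 151 mod 8 = 7 ✓.

x ≡ 151 (mod 280).


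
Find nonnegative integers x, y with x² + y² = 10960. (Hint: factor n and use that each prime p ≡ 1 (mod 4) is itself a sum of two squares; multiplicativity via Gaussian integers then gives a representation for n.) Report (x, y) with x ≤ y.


Step 1: Factor n = 10960 = 2^4 · 5 · 137.
Step 2: Check the mod-4 condition on each prime factor: 2 = 2 (special); 5 ≡ 1 (mod 4), exponent 1; 137 ≡ 1 (mod 4), exponent 1.
All primes ≡ 3 (mod 4) appear to even exponent (or don't appear), so by the two-squares theorem n IS expressible as a sum of two squares.
Step 3: Build a representation. Group n = k² · m with k = 4 and m = 5 · 137 = 685 (a product of primes ≡ 1 (mod 4)); a representation of m scales to one of n via (k·x)² + (k·y)² = k²(x² + y²). Each prime p ≡ 1 (mod 4) is itself a sum of two squares; find a² by testing p − a² for a perfect square:
  5: 5 − 1² = 4 = 2² ⇒ 5 = 1² + 2².
  137: 137 − 1² = 136, 137 − 2² = 133, 137 − 3² = 128, 137 − 4² = 121 = 11² ⇒ 137 = 4² + 11².
  Combine using the Brahmagupta–Fibonacci identity (a² + b²)(c² + d²) = (ac − bd)² + (ad + bc)² = (ac + bd)² + (ad − bc)²:
  5 · 137 = 685: from (1² + 2²)(4² + 11²), take (1·4 − 2·11, 1·11 + 2·4) = (4 − 22, 11 + 8) = (-18, 19); dropping signs (only squares matter) gives (18, 19); check 18² + 19² = 324 + 361 = 685 ✓.
  Scale by k = 4: (4·18, 4·19) = (72, 76).
Step 4: Order so x ≤ y and verify: 72² + 76² = 5184 + 5776 = 10960 = n. ✓

n = 10960 = 72² + 76² (one valid representation with x ≤ y).


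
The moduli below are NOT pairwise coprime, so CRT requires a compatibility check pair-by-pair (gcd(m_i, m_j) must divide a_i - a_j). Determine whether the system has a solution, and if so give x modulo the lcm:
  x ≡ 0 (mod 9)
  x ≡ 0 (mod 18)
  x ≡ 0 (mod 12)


Moduli 9, 18, 12 are not pairwise coprime, so CRT works modulo lcm(m_i) when all pairwise compatibility conditions hold.
Pairwise compatibility: gcd(m_i, m_j) must divide a_i - a_j for every pair.
Merge one congruence at a time:
  Start: x ≡ 0 (mod 9).
  Combine with x ≡ 0 (mod 18): gcd(9, 18) = 9; 0 - 0 = 0, which IS divisible by 9, so compatible.
    Write x = 0 + 9·t and substitute into x ≡ 0 (mod 18): 9·t ≡ 0 − 0 = 0 (mod 18).
    Divide the congruence (and modulus) by g = 9: 1·t ≡ 0 (mod 2).
    So t ≡ 0 (mod 2).
    Then x = 0 + 9·0 = 0, valid modulo lcm(9, 18) = 18: x ≡ 0 (mod 18).
  Combine with x ≡ 0 (mod 12): gcd(18, 12) = 6; 0 - 0 = 0, which IS divisible by 6, so compatible.
    Write x = 0 + 18·t and substitute into x ≡ 0 (mod 12): 18·t ≡ 0 − 0 = 0 (mod 12).
    Divide the congruence (and modulus) by g = 6: 3·t ≡ 0 (mod 2).
    Reduce coefficients mod 2: 1·t ≡ 0 (mod 2).
    So t ≡ 0 (mod 2).
    Then x = 0 + 18·0 = 0, valid modulo lcm(18, 12) = 36: x ≡ 0 (mod 36).
Verify: 0 mod 9 = 0, 0 mod 18 = 0, 0 mod 12 = 0.

x ≡ 0 (mod 36).


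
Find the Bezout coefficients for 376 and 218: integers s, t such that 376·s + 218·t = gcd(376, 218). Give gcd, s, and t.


Euclidean algorithm on (376, 218) — divide until remainder is 0:
  376 = 1 · 218 + 158
  218 = 1 · 158 + 60
  158 = 2 · 60 + 38
  60 = 1 · 38 + 22
  38 = 1 · 22 + 16
  22 = 1 · 16 + 6
  16 = 2 · 6 + 4
  6 = 1 · 4 + 2
  4 = 2 · 2 + 0
gcd(376, 218) = 2.
Track Bezout coefficients alongside the remainders: start with r₀ = 376 = a·1 + b·0 (s = 1, t = 0) and r₁ = 218 = a·0 + b·1 (s = 0, t = 1); each new remainder r_{k+1} = r_{k-1} − q_k·r_k inherits s_{k+1} = s_{k-1} − q_k·s_k, t_{k+1} = t_{k-1} − q_k·t_k, so r_k = a·s_k + b·t_k at every step:
  q = 1: r = 158, s = 1 − 1·0 = 1, t = 0 − 1·1 = -1  (check: 376·1 + 218·(-1) = 158)
  q = 1: r = 60, s = 0 − 1·1 = -1, t = 1 − 1·(-1) = 2  (check: 376·(-1) + 218·2 = 60)
  q = 2: r = 38, s = 1 − 2·(-1) = 3, t = -1 − 2·2 = -5  (check: 376·3 + 218·(-5) = 38)
  q = 1: r = 22, s = -1 − 1·3 = -4, t = 2 − 1·(-5) = 7  (check: 376·(-4) + 218·7 = 22)
  q = 1: r = 16, s = 3 − 1·(-4) = 7, t = -5 − 1·7 = -12  (check: 376·7 + 218·(-12) = 16)
  q = 1: r = 6, s = -4 − 1·7 = -11, t = 7 − 1·(-12) = 19  (check: 376·(-11) + 218·19 = 6)
  q = 2: r = 4, s = 7 − 2·(-11) = 29, t = -12 − 2·19 = -50  (check: 376·29 + 218·(-50) = 4)
  q = 1: r = 2, s = -11 − 1·29 = -40, t = 19 − 1·(-50) = 69  (check: 376·(-40) + 218·69 = 2)
The row with r = 2 (the gcd) gives the Bezout coefficients s = -40, t = 69.
Result: 376 · (-40) + 218 · (69) = 2.

gcd(376, 218) = 2; s = -40, t = 69 (check: 376·(-40) + 218·69 = 2).


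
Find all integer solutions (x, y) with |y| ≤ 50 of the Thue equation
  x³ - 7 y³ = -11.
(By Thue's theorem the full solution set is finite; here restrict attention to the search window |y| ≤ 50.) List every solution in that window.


The equation is x³ - 7y³ = -11. For fixed y, x³ = 7·y³ − 11, so a solution requires the RHS to be a perfect cube.
Strategy: iterate y from -50 to 50, compute RHS = 7·y³ − 11, and check whether it is a (positive or negative) perfect cube.
Check small values of y:
  y = 0: RHS = -11 is not a perfect cube.
  y = 1: RHS = -4 is not a perfect cube.
  y = -1: RHS = -18 is not a perfect cube.
  y = 2: RHS = 45 is not a perfect cube.
  y = -2: RHS = -67 is not a perfect cube.
  y = 3: RHS = 178 is not a perfect cube.
  y = -3: RHS = -200 is not a perfect cube.
Continuing the search up to |y| = 50 finds no solutions either.
No (x, y) in the scanned range satisfies the equation.

No integer solutions with |y| ≤ 50.


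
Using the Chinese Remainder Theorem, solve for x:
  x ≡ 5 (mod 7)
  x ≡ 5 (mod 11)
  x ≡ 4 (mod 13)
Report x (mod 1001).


Moduli 7, 11, 13 are pairwise coprime; by CRT there is a unique solution modulo M = 7 · 11 · 13 = 1001.
Solve pairwise, accumulating the modulus:
  Start with x ≡ 5 (mod 7).
  Combine with x ≡ 5 (mod 11): since gcd(7, 11) = 1, we get a unique residue mod 77.
    Write x = 5 + 7·t and substitute into x ≡ 5 (mod 11): 7·t ≡ 5 − 5 = 0 (mod 11).
    The inverse of 7 mod 11 is 8 (since 7·8 = 56 = 5·11 + 1), so t ≡ 8·0 = 0 ≡ 0 (mod 11).
    Then x = 5 + 7·0 = 5, valid modulo lcm(7, 11) = 77: x ≡ 5 (mod 77).
  Combine with x ≡ 4 (mod 13): since gcd(77, 13) = 1, we get a unique residue mod 1001.
    Write x = 5 + 77·t and substitute into x ≡ 4 (mod 13): 77·t ≡ 4 − 5 = -1 (mod 13).
    Reduce coefficients mod 13: 12·t ≡ 12 (mod 13).
    The inverse of 12 mod 13 is 12 (since 12·12 = 144 = 11·13 + 1), so t ≡ 12·12 = 144 ≡ 1 (mod 13).
    Then x = 5 + 77·1 = 82, valid modulo lcm(77, 13) = 1001: x ≡ 82 (mod 1001).
Verify: 82 mod 7 = 5 ✓, 82 mod 11 = 5 ✓, 82 mod 13 = 4 ✓.

x ≡ 82 (mod 1001).


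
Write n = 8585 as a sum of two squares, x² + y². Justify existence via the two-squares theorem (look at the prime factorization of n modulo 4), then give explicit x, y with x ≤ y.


Step 1: Factor n = 8585 = 5 · 17 · 101.
Step 2: Check the mod-4 condition on each prime factor: 5 ≡ 1 (mod 4), exponent 1; 17 ≡ 1 (mod 4), exponent 1; 101 ≡ 1 (mod 4), exponent 1.
All primes ≡ 3 (mod 4) appear to even exponent (or don't appear), so by the two-squares theorem n IS expressible as a sum of two squares.
Step 3: Build a representation. Here n = 5 · 17 · 101 is a product of primes ≡ 1 (mod 4). Each prime p ≡ 1 (mod 4) is itself a sum of two squares; find a² by testing p − a² for a perfect square:
  5: 5 − 1² = 4 = 2² ⇒ 5 = 1² + 2².
  17: 17 − 1² = 16 = 4² ⇒ 17 = 1² + 4².
  101: 101 − 1² = 100 = 10² ⇒ 101 = 1² + 10².
  Combine using the Brahmagupta–Fibonacci identity (a² + b²)(c² + d²) = (ac − bd)² + (ad + bc)² = (ac + bd)² + (ad − bc)²:
  5 · 17 = 85: from (1² + 2²)(1² + 4²), take (1·1 − 2·4, 1·4 + 2·1) = (1 − 8, 4 + 2) = (-7, 6); dropping signs (only squares matter) gives (7, 6); check 7² + 6² = 49 + 36 = 85 ✓.
  85 · 101 = 8585: from (7² + 6²)(1² + 10²), take (7·1 − 6·10, 7·10 + 6·1) = (7 − 60, 70 + 6) = (-53, 76); dropping signs (only squares matter) gives (53, 76); check 53² + 76² = 2809 + 5776 = 8585 ✓.
Step 4: Order so x ≤ y and verify: 53² + 76² = 2809 + 5776 = 8585 = n. ✓

n = 8585 = 53² + 76² (one valid representation with x ≤ y).


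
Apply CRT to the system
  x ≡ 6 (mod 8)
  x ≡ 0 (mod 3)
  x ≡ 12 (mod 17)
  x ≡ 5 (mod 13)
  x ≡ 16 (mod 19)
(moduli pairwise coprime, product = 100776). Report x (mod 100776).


Product of moduli M = 8 · 3 · 17 · 13 · 19 = 100776.
Merge one congruence at a time:
  Start: x ≡ 6 (mod 8).
  Combine with x ≡ 0 (mod 3); new modulus lcm = 24.
    Write x = 6 + 8·t and substitute into x ≡ 0 (mod 3): 8·t ≡ 0 − 6 = -6 (mod 3).
    Reduce coefficients mod 3: 2·t ≡ 0 (mod 3).
    The inverse of 2 mod 3 is 2 (since 2·2 = 4 = 1·3 + 1), so t ≡ 2·0 = 0 ≡ 0 (mod 3).
    Then x = 6 + 8·0 = 6, valid modulo lcm(8, 3) = 24: x ≡ 6 (mod 24).
  Combine with x ≡ 12 (mod 17); new modulus lcm = 408.
    Write x = 6 + 24·t and substitute into x ≡ 12 (mod 17): 24·t ≡ 12 − 6 = 6 (mod 17).
    Reduce coefficients mod 17: 7·t ≡ 6 (mod 17).
    The inverse of 7 mod 17 is 5 (since 7·5 = 35 = 2·17 + 1), so t ≡ 5·6 = 30 ≡ 13 (mod 17).
    Then x = 6 + 24·13 = 318, valid modulo lcm(24, 17) = 408: x ≡ 318 (mod 408).
  Combine with x ≡ 5 (mod 13); new modulus lcm = 5304.
    Write x = 318 + 408·t and substitute into x ≡ 5 (mod 13): 408·t ≡ 5 − 318 = -313 (mod 13).
    Reduce coefficients mod 13: 5·t ≡ 12 (mod 13).
    The inverse of 5 mod 13 is 8 (since 5·8 = 40 = 3·13 + 1), so t ≡ 8·12 = 96 ≡ 5 (mod 13).
    Then x = 318 + 408·5 = 2358, valid modulo lcm(408, 13) = 5304: x ≡ 2358 (mod 5304).
  Combine with x ≡ 16 (mod 19); new modulus lcm = 100776.
    Write x = 2358 + 5304·t and substitute into x ≡ 16 (mod 19): 5304·t ≡ 16 − 2358 = -2342 (mod 19).
    Reduce coefficients mod 19: 3·t ≡ 14 (mod 19).
    The inverse of 3 mod 19 is 13 (since 3·13 = 39 = 2·19 + 1), so t ≡ 13·14 = 182 ≡ 11 (mod 19).
    Then x = 2358 + 5304·11 = 60702, valid modulo lcm(5304, 19) = 100776: x ≡ 60702 (mod 100776).
Verify against each original: 60702 mod 8 = 6, 60702 mod 3 = 0, 60702 mod 17 = 12, 60702 mod 13 = 5, 60702 mod 19 = 16.

x ≡ 60702 (mod 100776).


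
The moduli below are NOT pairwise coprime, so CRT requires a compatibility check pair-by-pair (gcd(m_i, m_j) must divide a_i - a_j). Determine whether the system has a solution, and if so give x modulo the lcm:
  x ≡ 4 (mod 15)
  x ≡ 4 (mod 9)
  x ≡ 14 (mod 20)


Moduli 15, 9, 20 are not pairwise coprime, so CRT works modulo lcm(m_i) when all pairwise compatibility conditions hold.
Pairwise compatibility: gcd(m_i, m_j) must divide a_i - a_j for every pair.
Merge one congruence at a time:
  Start: x ≡ 4 (mod 15).
  Combine with x ≡ 4 (mod 9): gcd(15, 9) = 3; 4 - 4 = 0, which IS divisible by 3, so compatible.
    Write x = 4 + 15·t and substitute into x ≡ 4 (mod 9): 15·t ≡ 4 − 4 = 0 (mod 9).
    Divide the congruence (and modulus) by g = 3: 5·t ≡ 0 (mod 3).
    Reduce coefficients mod 3: 2·t ≡ 0 (mod 3).
    The inverse of 2 mod 3 is 2 (since 2·2 = 4 = 1·3 + 1), so t ≡ 2·0 = 0 ≡ 0 (mod 3).
    Then x = 4 + 15·0 = 4, valid modulo lcm(15, 9) = 45: x ≡ 4 (mod 45).
  Combine with x ≡ 14 (mod 20): gcd(45, 20) = 5; 14 - 4 = 10, which IS divisible by 5, so compatible.
    Write x = 4 + 45·t and substitute into x ≡ 14 (mod 20): 45·t ≡ 14 − 4 = 10 (mod 20).
    Divide the congruence (and modulus) by g = 5: 9·t ≡ 2 (mod 4).
    Reduce coefficients mod 4: 1·t ≡ 2 (mod 4).
    So t ≡ 2 (mod 4).
    Then x = 4 + 45·2 = 94, valid modulo lcm(45, 20) = 180: x ≡ 94 (mod 180).
Verify: 94 mod 15 = 4, 94 mod 9 = 4, 94 mod 20 = 14.

x ≡ 94 (mod 180).


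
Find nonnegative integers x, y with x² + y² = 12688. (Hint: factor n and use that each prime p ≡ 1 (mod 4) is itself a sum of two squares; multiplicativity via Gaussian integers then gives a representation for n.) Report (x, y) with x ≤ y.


Step 1: Factor n = 12688 = 2^4 · 13 · 61.
Step 2: Check the mod-4 condition on each prime factor: 2 = 2 (special); 13 ≡ 1 (mod 4), exponent 1; 61 ≡ 1 (mod 4), exponent 1.
All primes ≡ 3 (mod 4) appear to even exponent (or don't appear), so by the two-squares theorem n IS expressible as a sum of two squares.
Step 3: Build a representation. Group n = k² · m with k = 4 and m = 13 · 61 = 793 (a product of primes ≡ 1 (mod 4)); a representation of m scales to one of n via (k·x)² + (k·y)² = k²(x² + y²). Each prime p ≡ 1 (mod 4) is itself a sum of two squares; find a² by testing p − a² for a perfect square:
  13: 13 − 1² = 12, 13 − 2² = 9 = 3² ⇒ 13 = 2² + 3².
  61: 61 − 1² = 60, 61 − 2² = 57, 61 − 3² = 52, 61 − 4² = 45, 61 − 5² = 36 = 6² ⇒ 61 = 5² + 6².
  Combine using the Brahmagupta–Fibonacci identity (a² + b²)(c² + d²) = (ac − bd)² + (ad + bc)² = (ac + bd)² + (ad − bc)²:
  13 · 61 = 793: from (2² + 3²)(5² + 6²), take (2·5 − 3·6, 2·6 + 3·5) = (10 − 18, 12 + 15) = (-8, 27); dropping signs (only squares matter) gives (8, 27); check 8² + 27² = 64 + 729 = 793 ✓.
  Scale by k = 4: (4·8, 4·27) = (32, 108).
Step 4: Order so x ≤ y and verify: 32² + 108² = 1024 + 11664 = 12688 = n. ✓

n = 12688 = 32² + 108² (one valid representation with x ≤ y).


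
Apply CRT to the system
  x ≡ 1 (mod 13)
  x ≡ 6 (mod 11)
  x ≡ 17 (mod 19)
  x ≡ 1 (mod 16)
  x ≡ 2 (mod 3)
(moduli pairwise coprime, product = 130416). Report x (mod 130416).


Product of moduli M = 13 · 11 · 19 · 16 · 3 = 130416.
Merge one congruence at a time:
  Start: x ≡ 1 (mod 13).
  Combine with x ≡ 6 (mod 11); new modulus lcm = 143.
    Write x = 1 + 13·t and substitute into x ≡ 6 (mod 11): 13·t ≡ 6 − 1 = 5 (mod 11).
    Reduce coefficients mod 11: 2·t ≡ 5 (mod 11).
    The inverse of 2 mod 11 is 6 (since 2·6 = 12 = 1·11 + 1), so t ≡ 6·5 = 30 ≡ 8 (mod 11).
    Then x = 1 + 13·8 = 105, valid modulo lcm(13, 11) = 143: x ≡ 105 (mod 143).
  Combine with x ≡ 17 (mod 19); new modulus lcm = 2717.
    Write x = 105 + 143·t and substitute into x ≡ 17 (mod 19): 143·t ≡ 17 − 105 = -88 (mod 19).
    Reduce coefficients mod 19: 10·t ≡ 7 (mod 19).
    The inverse of 10 mod 19 is 2 (since 10·2 = 20 = 1·19 + 1), so t ≡ 2·7 = 14 ≡ 14 (mod 19).
    Then x = 105 + 143·14 = 2107, valid modulo lcm(143, 19) = 2717: x ≡ 2107 (mod 2717).
  Combine with x ≡ 1 (mod 16); new modulus lcm = 43472.
    Write x = 2107 + 2717·t and substitute into x ≡ 1 (mod 16): 2717·t ≡ 1 − 2107 = -2106 (mod 16).
    Reduce coefficients mod 16: 13·t ≡ 6 (mod 16).
    The inverse of 13 mod 16 is 5 (since 13·5 = 65 = 4·16 + 1), so t ≡ 5·6 = 30 ≡ 14 (mod 16).
    Then x = 2107 + 2717·14 = 40145, valid modulo lcm(2717, 16) = 43472: x ≡ 40145 (mod 43472).
  Combine with x ≡ 2 (mod 3); new modulus lcm = 130416.
    Write x = 40145 + 43472·t and substitute into x ≡ 2 (mod 3): 43472·t ≡ 2 − 40145 = -40143 (mod 3).
    Reduce coefficients mod 3: 2·t ≡ 0 (mod 3).
    The inverse of 2 mod 3 is 2 (since 2·2 = 4 = 1·3 + 1), so t ≡ 2·0 = 0 ≡ 0 (mod 3).
    Then x = 40145 + 43472·0 = 40145, valid modulo lcm(43472, 3) = 130416: x ≡ 40145 (mod 130416).
Verify against each original: 40145 mod 13 = 1, 40145 mod 11 = 6, 40145 mod 19 = 17, 40145 mod 16 = 1, 40145 mod 3 = 2.

x ≡ 40145 (mod 130416).


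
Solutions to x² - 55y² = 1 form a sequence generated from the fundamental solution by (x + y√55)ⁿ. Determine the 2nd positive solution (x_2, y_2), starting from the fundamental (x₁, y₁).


Step 1: Find the fundamental solution (x₁, y₁) of x² - 55y² = 1.
  Expand √55 as a continued fraction. a₀ = ⌊√55⌋ = 7; iterate m_{k+1} = d_k·a_k − m_k, d_{k+1} = (55 − m_{k+1}²)/d_k, a_{k+1} = ⌊(a₀ + m_{k+1})/d_{k+1}⌋ (starting m₀ = 0, d₀ = 1), with convergents p_k = a_k·p_{k-1} + p_{k-2}, q_k = a_k·q_{k-1} + q_{k-2} (p₋₁ = 1, q₋₁ = 0):
  k = 0: a₀ = 7; p₀/q₀ = 7/1; p₀² − 55·q₀² = 49 − 55 = -6.
  k = 1: m = 7, d = 6, a = ⌊(7 + 7)/6⌋ = 2; p/q = (2·7 + 1)/(2·1 + 0) = 15/2; p² − 55·q² = 225 − 220 = 5.
  k = 2: m = 5, d = 5, a = ⌊(7 + 5)/5⌋ = 2; p/q = (2·15 + 7)/(2·2 + 1) = 37/5; p² − 55·q² = 1369 − 1375 = -6.
  k = 3: m = 5, d = 6, a = ⌊(7 + 5)/6⌋ = 2; p/q = (2·37 + 15)/(2·5 + 2) = 89/12; p² − 55·q² = 7921 − 7920 = 1.
  The first convergent with p² − 55·q² = 1 gives the fundamental solution (x₁, y₁) = (89, 12).
Step 2: Apply the recurrence (x_{n+1}, y_{n+1}) = (x₁x_n + 55y₁y_n, x₁y_n + y₁x_n) repeatedly.
  From (x_1, y_1) = (89, 12): x_2 = 89·89 + 55·12·12 = 15841; y_2 = 89·12 + 12·89 = 2136.
Step 3: Verify x_2² - 55·y_2² = 250937281 - 250937280 = 1 (should be 1). ✓

(x_1, y_1) = (89, 12); (x_2, y_2) = (15841, 2136).
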